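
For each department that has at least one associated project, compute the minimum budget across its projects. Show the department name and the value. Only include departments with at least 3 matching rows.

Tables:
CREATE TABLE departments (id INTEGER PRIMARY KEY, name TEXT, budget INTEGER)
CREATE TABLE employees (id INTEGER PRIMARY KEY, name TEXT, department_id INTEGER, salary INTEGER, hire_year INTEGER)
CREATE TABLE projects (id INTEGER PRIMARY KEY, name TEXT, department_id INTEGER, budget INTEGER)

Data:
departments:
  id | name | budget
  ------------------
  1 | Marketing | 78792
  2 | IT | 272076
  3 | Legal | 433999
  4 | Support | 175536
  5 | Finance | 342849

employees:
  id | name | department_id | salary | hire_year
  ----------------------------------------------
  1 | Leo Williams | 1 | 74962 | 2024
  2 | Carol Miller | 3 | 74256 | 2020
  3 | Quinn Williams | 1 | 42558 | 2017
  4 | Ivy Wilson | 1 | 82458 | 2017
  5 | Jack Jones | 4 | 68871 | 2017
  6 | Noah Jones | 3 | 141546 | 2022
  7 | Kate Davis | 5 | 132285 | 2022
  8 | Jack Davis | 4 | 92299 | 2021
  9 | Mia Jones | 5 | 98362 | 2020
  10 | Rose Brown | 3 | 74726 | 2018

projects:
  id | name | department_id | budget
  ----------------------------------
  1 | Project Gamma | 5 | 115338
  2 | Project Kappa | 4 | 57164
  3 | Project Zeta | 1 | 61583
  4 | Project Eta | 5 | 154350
SELECT p.name, MIN(c.budget) AS min_budget FROM projects c JOIN departments p ON c.department_id = p.id GROUP BY p.id, p.name HAVING COUNT(*) >= 3

Execution result:
(no rows)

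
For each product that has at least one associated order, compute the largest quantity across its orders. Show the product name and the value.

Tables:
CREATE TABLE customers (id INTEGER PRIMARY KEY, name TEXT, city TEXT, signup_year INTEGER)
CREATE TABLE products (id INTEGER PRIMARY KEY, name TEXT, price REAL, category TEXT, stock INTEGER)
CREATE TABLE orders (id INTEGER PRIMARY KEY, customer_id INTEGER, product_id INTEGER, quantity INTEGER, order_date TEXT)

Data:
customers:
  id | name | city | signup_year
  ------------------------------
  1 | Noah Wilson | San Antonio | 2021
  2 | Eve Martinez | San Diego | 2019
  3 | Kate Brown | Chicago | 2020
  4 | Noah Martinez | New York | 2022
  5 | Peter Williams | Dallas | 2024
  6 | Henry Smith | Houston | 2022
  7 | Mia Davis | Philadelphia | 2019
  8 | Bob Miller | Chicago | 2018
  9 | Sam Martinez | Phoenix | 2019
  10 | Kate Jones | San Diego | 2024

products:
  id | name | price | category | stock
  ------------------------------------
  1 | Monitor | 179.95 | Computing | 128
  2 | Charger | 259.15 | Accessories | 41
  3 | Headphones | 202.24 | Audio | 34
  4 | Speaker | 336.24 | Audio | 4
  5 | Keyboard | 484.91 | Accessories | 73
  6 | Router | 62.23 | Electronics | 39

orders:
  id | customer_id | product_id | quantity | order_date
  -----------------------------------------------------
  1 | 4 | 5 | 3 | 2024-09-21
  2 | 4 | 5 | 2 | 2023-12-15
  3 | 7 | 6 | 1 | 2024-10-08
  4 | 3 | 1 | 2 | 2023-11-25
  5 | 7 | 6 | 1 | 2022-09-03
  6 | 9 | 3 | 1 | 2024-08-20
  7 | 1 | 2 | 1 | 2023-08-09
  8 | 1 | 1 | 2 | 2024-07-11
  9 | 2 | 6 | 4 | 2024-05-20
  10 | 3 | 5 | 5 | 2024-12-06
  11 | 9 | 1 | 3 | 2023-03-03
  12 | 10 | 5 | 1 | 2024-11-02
SELECT p.name, MAX(c.quantity) AS max_quantity FROM orders c JOIN products p ON c.product_id = p.id GROUP BY p.id, p.name

Execution result:
name | max_quantity
Monitor | 3
Charger | 1
Headphones | 1
Keyboard | 5
Router | 4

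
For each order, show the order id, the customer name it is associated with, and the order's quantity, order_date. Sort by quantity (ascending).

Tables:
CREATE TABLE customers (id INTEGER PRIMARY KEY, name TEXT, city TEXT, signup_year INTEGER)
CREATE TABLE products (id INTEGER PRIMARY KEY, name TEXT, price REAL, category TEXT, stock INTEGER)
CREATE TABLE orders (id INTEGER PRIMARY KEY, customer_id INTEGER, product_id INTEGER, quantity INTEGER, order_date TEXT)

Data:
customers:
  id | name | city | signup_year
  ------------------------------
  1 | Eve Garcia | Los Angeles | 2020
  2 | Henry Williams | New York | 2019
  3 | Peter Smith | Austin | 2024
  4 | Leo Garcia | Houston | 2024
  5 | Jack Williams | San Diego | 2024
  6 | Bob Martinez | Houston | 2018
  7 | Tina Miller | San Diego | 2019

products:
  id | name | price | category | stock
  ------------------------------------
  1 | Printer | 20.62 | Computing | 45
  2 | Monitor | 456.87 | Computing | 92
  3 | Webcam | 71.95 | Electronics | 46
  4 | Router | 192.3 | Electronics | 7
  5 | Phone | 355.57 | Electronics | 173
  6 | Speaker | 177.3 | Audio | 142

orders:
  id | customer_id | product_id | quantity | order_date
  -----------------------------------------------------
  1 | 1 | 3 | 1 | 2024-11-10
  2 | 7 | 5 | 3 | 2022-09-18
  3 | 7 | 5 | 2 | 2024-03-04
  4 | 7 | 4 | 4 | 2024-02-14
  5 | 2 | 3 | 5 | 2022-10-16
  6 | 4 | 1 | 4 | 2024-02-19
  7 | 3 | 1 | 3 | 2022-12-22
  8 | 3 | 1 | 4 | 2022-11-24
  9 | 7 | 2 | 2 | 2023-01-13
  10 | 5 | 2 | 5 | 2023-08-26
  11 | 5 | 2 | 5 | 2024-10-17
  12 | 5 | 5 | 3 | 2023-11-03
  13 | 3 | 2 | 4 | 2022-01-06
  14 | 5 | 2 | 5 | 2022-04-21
SELECT c.id, p.name AS customer, c.quantity, c.order_date FROM orders c JOIN customers p ON c.customer_id = p.id ORDER BY c.quantity ASC

Execution result:
id | customer | quantity | order_date
1 | Eve Garcia | 1 | 2024-11-10
3 | Tina Miller | 2 | 2024-03-04
9 | Tina Miller | 2 | 2023-01-13
2 | Tina Miller | 3 | 2022-09-18
7 | Peter Smith | 3 | 2022-12-22
12 | Jack Williams | 3 | 2023-11-03
4 | Tina Miller | 4 | 2024-02-14
6 | Leo Garcia | 4 | 2024-02-19
8 | Peter Smith | 4 | 2022-11-24
13 | Peter Smith | 4 | 2022-01-06
5 | Henry Williams | 5 | 2022-10-16
10 | Jack Williams | 5 | 2023-08-26
11 | Jack Williams | 5 | 2024-10-17
14 | Jack Williams | 5 | 2022-04-21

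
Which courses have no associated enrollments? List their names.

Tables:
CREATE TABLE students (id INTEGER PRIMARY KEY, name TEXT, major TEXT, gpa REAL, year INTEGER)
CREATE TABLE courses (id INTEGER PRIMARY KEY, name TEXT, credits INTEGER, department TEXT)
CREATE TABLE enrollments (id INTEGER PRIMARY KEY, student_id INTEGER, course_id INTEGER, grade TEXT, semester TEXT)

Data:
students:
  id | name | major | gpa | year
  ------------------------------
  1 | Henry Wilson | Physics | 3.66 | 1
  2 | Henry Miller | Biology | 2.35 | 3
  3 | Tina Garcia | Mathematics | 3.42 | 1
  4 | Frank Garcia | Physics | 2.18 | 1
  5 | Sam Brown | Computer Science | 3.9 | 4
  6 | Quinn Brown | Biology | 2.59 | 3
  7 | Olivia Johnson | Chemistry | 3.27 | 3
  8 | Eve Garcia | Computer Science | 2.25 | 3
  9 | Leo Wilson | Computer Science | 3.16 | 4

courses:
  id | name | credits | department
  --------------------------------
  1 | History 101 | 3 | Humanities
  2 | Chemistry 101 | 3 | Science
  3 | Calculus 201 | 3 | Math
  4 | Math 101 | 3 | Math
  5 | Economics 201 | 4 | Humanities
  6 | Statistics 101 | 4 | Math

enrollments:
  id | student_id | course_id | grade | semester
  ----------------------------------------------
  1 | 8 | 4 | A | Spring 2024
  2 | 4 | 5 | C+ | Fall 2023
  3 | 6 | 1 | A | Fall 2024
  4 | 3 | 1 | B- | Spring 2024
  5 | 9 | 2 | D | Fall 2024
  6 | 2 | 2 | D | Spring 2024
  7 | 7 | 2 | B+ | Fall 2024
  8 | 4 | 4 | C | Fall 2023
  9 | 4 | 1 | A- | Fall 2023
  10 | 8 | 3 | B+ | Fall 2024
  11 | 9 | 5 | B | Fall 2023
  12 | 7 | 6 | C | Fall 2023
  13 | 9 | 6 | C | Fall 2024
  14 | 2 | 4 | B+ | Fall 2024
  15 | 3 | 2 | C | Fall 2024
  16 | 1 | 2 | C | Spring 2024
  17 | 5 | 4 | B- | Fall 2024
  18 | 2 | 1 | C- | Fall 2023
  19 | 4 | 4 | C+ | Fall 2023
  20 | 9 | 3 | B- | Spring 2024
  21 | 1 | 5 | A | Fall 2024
SELECT p.name FROM courses p LEFT JOIN enrollments c ON c.course_id = p.id WHERE c.id IS NULL

Execution result:
(no rows)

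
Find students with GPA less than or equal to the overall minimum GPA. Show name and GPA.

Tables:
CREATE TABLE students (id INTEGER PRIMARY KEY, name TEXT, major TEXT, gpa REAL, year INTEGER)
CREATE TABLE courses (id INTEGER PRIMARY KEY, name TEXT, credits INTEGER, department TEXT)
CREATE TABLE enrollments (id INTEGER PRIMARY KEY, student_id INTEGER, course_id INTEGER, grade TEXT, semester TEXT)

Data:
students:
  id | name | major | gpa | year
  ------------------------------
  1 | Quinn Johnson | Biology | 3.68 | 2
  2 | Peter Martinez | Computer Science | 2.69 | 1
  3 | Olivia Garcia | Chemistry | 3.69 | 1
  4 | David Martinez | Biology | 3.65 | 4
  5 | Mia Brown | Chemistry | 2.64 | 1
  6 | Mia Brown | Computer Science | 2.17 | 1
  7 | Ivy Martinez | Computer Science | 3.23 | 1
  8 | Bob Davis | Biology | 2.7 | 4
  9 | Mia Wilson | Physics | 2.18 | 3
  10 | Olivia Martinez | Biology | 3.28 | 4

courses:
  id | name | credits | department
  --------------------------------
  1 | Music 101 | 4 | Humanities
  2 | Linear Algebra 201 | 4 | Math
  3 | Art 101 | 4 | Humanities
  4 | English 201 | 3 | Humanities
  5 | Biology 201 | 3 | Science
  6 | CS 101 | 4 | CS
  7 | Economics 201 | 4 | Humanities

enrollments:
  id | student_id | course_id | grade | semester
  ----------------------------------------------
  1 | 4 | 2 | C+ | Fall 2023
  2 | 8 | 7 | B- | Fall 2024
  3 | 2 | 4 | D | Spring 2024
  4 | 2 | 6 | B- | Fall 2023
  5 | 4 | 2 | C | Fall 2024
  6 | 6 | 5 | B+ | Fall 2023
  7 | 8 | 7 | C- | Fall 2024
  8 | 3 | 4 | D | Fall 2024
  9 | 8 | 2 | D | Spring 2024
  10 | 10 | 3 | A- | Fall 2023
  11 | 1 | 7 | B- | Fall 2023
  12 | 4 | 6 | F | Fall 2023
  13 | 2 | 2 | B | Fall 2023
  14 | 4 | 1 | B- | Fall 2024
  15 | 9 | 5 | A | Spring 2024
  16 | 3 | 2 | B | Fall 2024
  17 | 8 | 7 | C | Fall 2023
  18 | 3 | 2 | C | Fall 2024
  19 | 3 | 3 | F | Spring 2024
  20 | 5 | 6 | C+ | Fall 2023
SELECT name, gpa FROM students WHERE gpa <= (SELECT MIN(gpa) FROM students)

Execution result:
name | gpa
Mia Brown | 2.17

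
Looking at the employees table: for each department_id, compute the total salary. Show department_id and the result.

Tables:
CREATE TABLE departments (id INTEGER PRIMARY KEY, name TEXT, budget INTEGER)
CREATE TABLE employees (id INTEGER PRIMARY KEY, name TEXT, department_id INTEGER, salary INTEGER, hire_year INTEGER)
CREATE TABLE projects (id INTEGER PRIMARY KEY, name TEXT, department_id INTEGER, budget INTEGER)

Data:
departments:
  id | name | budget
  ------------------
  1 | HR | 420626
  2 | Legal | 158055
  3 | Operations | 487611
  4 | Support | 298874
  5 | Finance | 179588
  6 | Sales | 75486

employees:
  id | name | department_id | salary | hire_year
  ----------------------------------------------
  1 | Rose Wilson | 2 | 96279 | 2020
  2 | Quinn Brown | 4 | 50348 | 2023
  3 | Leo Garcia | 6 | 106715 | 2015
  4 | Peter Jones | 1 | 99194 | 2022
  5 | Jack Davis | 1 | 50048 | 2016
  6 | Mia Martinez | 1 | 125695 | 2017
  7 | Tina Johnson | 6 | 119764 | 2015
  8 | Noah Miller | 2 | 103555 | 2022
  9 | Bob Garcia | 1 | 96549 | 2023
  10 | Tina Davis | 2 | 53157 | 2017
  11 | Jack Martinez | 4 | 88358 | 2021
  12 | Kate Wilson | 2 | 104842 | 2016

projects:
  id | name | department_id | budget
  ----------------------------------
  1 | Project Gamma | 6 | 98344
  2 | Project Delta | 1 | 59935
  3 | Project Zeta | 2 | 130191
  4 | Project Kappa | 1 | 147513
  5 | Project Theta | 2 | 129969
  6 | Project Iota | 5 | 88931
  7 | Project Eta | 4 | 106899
SELECT department_id, SUM(salary) AS sum_salary FROM employees GROUP BY department_id

Execution result:
department_id | sum_salary
1 | 371486
2 | 357833
4 | 138706
6 | 226479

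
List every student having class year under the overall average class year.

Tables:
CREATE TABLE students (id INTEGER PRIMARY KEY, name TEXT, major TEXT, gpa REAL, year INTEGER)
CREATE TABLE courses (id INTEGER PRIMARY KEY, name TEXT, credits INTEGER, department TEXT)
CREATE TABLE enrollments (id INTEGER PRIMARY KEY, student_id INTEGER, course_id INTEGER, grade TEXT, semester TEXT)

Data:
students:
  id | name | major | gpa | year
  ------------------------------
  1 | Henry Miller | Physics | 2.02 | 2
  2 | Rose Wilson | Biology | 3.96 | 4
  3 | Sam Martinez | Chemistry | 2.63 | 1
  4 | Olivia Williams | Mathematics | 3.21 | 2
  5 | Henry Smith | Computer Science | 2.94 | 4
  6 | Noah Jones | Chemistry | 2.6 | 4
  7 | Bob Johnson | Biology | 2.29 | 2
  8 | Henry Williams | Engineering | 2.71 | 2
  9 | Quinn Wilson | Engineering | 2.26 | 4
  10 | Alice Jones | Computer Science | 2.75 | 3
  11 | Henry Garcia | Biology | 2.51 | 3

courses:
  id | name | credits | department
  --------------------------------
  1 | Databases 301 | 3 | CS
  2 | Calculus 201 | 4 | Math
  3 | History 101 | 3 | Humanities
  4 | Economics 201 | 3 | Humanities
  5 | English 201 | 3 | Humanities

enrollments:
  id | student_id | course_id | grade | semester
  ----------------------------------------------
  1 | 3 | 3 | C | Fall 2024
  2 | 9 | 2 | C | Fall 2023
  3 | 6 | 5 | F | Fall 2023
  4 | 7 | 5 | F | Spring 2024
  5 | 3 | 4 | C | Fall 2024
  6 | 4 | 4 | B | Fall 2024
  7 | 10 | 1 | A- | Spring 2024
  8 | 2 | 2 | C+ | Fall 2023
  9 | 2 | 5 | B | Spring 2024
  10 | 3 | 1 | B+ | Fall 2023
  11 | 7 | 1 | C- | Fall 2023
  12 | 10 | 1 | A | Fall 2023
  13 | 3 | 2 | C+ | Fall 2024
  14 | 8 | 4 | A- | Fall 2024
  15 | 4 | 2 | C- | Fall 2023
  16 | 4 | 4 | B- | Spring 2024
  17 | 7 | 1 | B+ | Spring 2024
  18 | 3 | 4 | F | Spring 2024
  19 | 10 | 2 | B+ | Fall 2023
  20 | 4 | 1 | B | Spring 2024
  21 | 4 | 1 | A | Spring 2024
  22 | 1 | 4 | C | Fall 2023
SELECT name, year FROM students WHERE year < (SELECT AVG(year) FROM students)

Execution result:
name | year
Henry Miller | 2
Sam Martinez | 1
Olivia Williams | 2
Bob Johnson | 2
Henry Williams | 2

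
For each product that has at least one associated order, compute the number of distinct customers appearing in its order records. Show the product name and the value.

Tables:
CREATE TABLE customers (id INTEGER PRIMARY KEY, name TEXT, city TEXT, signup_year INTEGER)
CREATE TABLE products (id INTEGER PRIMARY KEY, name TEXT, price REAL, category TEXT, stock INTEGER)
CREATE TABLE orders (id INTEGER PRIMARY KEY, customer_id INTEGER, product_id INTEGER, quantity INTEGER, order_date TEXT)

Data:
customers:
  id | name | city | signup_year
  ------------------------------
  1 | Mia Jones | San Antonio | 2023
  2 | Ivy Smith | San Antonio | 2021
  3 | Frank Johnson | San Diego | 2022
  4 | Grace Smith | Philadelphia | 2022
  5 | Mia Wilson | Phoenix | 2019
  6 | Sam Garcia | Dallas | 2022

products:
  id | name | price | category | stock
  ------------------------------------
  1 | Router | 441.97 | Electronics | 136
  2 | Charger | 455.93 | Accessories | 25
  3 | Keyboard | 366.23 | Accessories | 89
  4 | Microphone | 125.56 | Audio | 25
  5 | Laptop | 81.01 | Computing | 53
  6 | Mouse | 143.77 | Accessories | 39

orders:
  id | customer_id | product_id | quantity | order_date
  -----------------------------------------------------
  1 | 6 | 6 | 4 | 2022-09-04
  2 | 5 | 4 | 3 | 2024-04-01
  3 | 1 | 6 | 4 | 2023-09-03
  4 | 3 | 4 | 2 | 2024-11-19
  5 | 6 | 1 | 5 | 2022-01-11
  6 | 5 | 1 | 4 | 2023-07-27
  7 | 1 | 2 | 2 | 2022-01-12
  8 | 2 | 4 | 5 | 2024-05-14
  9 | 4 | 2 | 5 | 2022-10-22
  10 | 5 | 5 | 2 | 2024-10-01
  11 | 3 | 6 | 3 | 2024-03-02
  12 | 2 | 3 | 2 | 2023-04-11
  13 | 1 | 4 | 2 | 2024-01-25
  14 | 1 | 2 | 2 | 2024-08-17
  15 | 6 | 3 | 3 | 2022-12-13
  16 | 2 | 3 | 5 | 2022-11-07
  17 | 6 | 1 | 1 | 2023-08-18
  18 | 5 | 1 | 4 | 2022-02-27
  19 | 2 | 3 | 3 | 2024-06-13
SELECT p.name, COUNT(DISTINCT c.customer_id) AS distinct_customer_count FROM orders c JOIN products p ON c.product_id = p.id GROUP BY p.id, p.name

Execution result:
name | distinct_customer_count
Router | 2
Charger | 2
Keyboard | 2
Microphone | 4
Laptop | 1
Mouse | 3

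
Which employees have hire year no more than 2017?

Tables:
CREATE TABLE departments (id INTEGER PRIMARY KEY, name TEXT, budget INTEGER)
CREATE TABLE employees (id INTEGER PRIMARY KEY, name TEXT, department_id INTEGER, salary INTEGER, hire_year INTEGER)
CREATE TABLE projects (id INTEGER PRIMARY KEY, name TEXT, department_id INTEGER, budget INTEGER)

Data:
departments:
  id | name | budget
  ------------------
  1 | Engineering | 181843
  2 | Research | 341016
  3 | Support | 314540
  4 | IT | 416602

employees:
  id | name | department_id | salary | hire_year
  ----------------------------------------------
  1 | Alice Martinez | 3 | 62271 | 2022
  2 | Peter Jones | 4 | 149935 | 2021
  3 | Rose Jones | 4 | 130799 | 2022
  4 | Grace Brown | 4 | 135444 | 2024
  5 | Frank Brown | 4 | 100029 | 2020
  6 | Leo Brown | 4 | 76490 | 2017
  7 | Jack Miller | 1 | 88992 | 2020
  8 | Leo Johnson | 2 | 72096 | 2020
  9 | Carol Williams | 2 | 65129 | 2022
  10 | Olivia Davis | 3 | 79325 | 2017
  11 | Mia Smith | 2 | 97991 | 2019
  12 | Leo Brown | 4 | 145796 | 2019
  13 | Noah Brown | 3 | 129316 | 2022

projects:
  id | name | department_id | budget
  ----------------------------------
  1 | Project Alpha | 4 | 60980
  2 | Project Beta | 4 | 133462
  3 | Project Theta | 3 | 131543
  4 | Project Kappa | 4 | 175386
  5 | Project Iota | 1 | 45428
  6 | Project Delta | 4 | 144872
SELECT name, hire_year FROM employees WHERE hire_year <= 2017

Execution result:
name | hire_year
Leo Brown | 2017
Olivia Davis | 2017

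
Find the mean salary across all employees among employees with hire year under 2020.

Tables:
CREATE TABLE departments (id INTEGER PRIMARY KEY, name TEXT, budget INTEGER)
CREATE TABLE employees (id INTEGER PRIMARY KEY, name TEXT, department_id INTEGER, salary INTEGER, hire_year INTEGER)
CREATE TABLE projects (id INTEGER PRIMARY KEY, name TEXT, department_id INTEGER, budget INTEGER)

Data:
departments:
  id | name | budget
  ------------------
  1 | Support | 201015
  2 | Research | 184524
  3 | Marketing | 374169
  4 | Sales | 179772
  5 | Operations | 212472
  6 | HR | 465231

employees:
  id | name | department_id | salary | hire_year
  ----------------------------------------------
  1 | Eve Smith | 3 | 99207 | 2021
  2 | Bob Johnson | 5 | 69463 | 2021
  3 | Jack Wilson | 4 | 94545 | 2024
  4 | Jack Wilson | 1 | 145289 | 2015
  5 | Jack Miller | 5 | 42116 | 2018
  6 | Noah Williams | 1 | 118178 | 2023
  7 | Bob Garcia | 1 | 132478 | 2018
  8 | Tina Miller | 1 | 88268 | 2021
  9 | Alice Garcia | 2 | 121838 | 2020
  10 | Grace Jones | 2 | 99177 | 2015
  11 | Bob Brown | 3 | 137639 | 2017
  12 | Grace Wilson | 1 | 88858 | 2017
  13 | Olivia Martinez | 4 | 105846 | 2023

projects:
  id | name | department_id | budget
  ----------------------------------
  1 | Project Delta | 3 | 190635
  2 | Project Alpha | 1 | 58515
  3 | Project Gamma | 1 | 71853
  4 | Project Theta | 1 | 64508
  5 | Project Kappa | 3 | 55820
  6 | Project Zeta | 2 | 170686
SELECT AVG(salary) FROM employees WHERE hire_year < 2020

Execution result:
107592.83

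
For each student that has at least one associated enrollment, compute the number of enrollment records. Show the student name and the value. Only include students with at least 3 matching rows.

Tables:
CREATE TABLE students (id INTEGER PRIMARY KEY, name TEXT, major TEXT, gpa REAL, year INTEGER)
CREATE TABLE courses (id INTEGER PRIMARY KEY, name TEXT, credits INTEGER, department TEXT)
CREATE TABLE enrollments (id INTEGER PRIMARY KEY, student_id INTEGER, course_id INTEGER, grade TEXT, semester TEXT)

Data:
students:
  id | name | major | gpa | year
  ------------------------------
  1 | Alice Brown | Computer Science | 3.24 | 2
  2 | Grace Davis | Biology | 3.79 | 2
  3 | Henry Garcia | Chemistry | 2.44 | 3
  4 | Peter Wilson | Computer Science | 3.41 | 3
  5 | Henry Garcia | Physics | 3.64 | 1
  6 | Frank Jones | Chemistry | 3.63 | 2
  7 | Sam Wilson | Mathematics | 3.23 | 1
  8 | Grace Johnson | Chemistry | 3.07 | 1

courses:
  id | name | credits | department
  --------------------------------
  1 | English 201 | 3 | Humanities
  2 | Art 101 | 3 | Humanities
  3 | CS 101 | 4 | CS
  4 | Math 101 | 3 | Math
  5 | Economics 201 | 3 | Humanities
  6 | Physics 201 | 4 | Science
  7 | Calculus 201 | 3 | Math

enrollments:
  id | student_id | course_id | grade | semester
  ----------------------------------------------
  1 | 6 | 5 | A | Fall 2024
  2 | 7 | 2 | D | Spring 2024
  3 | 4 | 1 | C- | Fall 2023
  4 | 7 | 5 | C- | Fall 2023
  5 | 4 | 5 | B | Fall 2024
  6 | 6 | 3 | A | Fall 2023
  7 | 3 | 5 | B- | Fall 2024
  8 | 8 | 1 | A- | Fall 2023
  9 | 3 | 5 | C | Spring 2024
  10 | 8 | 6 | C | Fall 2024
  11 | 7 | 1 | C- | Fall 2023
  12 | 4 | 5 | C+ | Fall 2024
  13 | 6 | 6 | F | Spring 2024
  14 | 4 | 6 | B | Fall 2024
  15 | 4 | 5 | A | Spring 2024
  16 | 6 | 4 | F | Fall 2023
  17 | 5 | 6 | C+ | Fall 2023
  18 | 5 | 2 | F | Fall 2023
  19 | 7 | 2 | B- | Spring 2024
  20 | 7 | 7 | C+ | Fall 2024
SELECT p.name, COUNT(*) AS n FROM enrollments c JOIN students p ON c.student_id = p.id GROUP BY p.id, p.name HAVING COUNT(*) >= 3

Execution result:
name | n
Peter Wilson | 5
Frank Jones | 4
Sam Wilson | 5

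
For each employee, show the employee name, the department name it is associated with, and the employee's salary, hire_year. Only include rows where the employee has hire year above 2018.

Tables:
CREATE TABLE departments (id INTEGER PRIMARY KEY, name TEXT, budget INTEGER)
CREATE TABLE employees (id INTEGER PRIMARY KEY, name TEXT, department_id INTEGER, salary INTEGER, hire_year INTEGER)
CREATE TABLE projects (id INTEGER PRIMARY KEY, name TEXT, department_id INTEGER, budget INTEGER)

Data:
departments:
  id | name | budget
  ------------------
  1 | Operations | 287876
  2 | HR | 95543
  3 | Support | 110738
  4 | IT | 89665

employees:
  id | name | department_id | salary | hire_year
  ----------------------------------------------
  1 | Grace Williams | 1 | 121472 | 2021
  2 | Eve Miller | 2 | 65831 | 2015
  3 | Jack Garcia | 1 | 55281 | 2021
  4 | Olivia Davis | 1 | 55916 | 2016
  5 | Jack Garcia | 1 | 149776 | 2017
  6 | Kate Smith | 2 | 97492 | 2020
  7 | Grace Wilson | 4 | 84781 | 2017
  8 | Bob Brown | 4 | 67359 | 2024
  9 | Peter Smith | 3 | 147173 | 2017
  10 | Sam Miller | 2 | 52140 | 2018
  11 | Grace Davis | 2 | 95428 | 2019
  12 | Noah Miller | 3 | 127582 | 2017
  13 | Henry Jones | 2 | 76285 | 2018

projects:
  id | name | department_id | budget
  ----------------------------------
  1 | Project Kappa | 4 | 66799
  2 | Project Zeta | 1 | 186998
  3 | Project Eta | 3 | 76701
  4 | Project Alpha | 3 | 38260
SELECT c.name, p.name AS department, c.salary, c.hire_year FROM employees c JOIN departments p ON c.department_id = p.id WHERE c.hire_year > 2018

Execution result:
name | department | salary | hire_year
Grace Williams | Operations | 121472 | 2021
Jack Garcia | Operations | 55281 | 2021
Kate Smith | HR | 97492 | 2020
Bob Brown | IT | 67359 | 2024
Grace Davis | HR | 95428 | 2019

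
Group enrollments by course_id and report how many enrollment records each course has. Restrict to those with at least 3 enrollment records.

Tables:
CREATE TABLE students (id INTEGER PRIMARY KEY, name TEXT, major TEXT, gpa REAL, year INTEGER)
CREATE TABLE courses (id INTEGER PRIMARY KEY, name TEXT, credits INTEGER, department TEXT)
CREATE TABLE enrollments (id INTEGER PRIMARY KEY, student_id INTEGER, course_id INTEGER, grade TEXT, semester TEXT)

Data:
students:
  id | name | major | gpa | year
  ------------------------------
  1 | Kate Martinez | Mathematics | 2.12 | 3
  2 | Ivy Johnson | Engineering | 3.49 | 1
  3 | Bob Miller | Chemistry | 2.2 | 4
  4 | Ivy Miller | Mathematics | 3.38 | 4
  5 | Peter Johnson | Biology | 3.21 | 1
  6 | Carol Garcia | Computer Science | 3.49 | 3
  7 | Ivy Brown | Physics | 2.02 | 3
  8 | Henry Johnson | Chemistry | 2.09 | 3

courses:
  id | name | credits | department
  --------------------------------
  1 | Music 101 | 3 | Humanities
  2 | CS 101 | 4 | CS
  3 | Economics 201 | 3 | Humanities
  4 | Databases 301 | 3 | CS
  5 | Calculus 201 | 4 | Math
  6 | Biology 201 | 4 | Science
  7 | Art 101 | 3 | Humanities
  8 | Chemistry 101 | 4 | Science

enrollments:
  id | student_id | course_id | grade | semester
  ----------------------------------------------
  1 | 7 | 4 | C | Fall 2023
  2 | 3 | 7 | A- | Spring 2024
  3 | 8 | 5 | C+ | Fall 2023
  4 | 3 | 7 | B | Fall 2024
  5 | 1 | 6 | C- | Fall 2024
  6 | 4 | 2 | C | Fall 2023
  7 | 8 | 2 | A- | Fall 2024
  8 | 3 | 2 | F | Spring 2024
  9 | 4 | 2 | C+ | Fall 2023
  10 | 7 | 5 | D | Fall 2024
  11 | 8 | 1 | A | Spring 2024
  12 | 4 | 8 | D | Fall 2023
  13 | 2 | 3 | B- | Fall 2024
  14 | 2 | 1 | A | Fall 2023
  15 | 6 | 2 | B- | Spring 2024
SELECT course_id, COUNT(*) AS enrollment_count FROM enrollments GROUP BY course_id HAVING COUNT(*) >= 3

Execution result:
course_id | enrollment_count
2 | 5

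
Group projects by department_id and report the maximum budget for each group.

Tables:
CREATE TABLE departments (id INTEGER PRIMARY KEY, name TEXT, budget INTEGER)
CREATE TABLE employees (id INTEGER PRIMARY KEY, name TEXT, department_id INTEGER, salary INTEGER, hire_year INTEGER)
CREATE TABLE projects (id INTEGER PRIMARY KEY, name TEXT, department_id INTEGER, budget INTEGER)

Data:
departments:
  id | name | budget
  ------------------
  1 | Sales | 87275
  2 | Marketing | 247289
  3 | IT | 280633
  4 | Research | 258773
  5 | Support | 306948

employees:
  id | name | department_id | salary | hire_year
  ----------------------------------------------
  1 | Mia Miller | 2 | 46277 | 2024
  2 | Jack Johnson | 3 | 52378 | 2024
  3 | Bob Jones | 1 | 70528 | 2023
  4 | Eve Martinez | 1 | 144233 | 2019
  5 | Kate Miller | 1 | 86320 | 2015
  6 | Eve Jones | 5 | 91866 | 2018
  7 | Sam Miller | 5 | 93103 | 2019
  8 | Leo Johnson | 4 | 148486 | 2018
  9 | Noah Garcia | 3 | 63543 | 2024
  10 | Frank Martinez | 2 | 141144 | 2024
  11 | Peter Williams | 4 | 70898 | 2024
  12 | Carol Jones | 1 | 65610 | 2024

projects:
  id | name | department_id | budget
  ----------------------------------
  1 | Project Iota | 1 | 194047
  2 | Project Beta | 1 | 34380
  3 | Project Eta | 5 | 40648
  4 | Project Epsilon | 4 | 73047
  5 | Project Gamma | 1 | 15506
SELECT department_id, MAX(budget) AS max_budget FROM projects GROUP BY department_id

Execution result:
department_id | max_budget
1 | 194047
4 | 73047
5 | 40648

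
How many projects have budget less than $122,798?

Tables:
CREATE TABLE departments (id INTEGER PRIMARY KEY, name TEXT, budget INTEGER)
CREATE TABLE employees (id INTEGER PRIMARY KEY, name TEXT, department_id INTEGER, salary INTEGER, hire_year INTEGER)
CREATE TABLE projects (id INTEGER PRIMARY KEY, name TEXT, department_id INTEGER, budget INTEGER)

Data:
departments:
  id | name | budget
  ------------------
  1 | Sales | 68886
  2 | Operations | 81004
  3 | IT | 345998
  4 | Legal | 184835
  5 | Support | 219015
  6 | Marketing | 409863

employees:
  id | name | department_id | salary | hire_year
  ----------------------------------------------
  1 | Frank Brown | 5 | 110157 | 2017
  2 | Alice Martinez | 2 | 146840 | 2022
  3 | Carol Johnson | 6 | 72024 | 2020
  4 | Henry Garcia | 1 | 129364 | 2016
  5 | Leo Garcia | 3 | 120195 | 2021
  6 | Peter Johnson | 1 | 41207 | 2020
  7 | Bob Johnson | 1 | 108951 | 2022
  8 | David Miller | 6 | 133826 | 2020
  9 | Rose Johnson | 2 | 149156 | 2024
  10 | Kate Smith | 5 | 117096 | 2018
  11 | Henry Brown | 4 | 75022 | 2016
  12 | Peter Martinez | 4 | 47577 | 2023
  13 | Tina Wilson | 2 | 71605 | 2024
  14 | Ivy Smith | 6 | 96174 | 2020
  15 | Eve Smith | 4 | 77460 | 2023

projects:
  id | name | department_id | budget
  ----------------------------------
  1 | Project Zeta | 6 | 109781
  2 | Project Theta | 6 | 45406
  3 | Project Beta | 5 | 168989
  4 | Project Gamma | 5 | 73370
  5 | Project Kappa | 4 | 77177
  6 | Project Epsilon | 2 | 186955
SELECT COUNT(*) FROM projects WHERE budget < 122798

Execution result:
4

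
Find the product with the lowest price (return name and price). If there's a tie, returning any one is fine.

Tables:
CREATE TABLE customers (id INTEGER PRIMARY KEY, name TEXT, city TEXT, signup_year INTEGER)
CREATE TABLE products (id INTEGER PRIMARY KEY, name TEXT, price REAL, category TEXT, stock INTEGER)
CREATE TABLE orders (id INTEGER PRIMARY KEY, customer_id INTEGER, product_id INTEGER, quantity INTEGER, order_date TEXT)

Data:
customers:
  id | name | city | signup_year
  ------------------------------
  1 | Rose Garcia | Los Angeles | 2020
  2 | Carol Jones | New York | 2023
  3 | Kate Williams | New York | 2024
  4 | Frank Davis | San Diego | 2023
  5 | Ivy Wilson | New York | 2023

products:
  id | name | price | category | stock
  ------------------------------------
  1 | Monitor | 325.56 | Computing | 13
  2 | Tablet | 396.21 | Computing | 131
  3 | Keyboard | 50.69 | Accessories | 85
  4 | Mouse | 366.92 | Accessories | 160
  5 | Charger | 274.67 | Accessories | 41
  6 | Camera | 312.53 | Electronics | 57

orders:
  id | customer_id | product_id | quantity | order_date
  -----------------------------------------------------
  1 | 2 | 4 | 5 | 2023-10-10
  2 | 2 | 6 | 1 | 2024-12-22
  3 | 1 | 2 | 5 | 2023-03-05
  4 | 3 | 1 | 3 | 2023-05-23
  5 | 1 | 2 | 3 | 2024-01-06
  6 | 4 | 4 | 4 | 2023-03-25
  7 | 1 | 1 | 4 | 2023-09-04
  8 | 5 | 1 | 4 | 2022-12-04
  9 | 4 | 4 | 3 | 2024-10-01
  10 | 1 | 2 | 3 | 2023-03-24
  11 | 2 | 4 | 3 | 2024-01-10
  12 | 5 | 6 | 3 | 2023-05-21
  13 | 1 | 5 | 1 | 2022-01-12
SELECT name, price FROM products ORDER BY price ASC LIMIT 1

Execution result:
name | price
Keyboard | 50.69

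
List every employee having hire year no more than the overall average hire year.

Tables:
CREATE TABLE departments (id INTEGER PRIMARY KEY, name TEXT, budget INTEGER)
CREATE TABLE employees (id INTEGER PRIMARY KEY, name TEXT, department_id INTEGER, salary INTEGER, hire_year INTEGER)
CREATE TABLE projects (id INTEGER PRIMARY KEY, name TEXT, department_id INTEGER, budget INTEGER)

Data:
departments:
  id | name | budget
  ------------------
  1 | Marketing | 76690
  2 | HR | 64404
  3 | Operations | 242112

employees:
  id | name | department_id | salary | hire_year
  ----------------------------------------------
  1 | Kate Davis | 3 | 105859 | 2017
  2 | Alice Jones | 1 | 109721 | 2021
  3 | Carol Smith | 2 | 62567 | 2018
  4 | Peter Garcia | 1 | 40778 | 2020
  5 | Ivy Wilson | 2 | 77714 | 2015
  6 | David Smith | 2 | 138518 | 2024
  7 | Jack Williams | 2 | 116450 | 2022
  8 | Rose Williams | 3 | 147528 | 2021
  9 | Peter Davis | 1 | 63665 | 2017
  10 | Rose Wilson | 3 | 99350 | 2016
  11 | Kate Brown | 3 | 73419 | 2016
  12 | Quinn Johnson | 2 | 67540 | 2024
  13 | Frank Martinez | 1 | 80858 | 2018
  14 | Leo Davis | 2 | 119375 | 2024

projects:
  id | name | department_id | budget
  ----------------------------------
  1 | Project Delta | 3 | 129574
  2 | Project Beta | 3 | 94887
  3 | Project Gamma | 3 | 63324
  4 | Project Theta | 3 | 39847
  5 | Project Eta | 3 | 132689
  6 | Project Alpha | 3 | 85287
SELECT name, hire_year FROM employees WHERE hire_year <= (SELECT AVG(hire_year) FROM employees)

Execution result:
name | hire_year
Kate Davis | 2017
Carol Smith | 2018
Ivy Wilson | 2015
Peter Davis | 2017
Rose Wilson | 2016
Kate Brown | 2016
Frank Martinez | 2018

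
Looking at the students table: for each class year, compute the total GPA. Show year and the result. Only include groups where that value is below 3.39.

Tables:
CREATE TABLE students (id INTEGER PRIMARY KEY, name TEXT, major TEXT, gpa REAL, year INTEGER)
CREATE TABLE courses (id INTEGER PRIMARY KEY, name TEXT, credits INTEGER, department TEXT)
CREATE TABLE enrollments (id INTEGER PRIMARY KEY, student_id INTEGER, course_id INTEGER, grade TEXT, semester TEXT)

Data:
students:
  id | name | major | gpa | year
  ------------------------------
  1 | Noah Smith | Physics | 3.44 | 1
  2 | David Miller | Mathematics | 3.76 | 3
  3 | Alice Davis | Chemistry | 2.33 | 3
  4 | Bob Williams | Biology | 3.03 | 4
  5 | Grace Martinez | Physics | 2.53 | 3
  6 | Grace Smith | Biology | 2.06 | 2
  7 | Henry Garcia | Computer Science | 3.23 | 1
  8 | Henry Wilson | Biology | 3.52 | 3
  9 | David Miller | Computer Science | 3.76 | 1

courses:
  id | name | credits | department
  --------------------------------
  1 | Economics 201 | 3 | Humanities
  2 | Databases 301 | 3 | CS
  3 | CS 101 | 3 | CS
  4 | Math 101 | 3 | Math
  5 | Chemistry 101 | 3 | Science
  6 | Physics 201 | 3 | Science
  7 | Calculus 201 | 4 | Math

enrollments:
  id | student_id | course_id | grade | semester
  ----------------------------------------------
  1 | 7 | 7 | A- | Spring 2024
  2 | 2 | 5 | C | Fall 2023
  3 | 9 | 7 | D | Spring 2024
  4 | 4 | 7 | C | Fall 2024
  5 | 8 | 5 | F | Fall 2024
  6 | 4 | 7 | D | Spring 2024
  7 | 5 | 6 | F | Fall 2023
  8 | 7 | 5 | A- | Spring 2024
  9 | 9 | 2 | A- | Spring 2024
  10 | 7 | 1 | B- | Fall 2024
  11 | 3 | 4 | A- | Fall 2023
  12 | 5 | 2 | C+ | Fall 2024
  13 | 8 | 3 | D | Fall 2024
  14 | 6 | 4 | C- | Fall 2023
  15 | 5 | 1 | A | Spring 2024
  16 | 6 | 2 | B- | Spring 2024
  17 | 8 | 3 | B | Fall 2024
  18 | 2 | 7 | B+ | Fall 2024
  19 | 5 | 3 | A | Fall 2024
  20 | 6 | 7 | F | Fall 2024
SELECT year, SUM(gpa) AS sum_gpa FROM students GROUP BY year HAVING SUM(gpa) < 3.39

Execution result:
year | sum_gpa
2 | 2.06
4 | 3.03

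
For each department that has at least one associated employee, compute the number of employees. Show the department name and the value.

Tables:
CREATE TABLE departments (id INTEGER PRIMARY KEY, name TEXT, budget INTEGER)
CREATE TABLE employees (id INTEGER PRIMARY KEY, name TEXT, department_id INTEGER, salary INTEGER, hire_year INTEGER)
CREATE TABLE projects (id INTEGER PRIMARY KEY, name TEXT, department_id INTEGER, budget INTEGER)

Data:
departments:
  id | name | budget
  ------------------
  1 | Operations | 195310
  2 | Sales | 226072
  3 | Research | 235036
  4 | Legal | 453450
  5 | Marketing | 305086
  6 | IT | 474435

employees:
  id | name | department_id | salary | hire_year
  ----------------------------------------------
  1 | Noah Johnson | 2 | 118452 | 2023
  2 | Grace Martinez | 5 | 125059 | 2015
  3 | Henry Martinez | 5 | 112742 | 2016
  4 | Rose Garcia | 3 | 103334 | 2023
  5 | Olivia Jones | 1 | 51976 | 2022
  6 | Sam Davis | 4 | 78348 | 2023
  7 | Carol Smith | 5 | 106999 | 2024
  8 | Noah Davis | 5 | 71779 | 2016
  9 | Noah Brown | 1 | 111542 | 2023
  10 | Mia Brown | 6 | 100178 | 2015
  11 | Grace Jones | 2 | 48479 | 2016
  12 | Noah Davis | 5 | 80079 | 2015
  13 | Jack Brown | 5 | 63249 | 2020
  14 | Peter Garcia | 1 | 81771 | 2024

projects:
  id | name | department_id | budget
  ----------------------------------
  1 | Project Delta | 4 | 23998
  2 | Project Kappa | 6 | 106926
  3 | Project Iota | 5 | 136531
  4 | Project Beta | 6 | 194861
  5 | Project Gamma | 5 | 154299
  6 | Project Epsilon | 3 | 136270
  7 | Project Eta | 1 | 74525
SELECT p.name, COUNT(*) AS n FROM employees c JOIN departments p ON c.department_id = p.id GROUP BY p.id, p.name

Execution result:
name | n
Operations | 3
Sales | 2
Research | 1
Legal | 1
Marketing | 6
IT | 1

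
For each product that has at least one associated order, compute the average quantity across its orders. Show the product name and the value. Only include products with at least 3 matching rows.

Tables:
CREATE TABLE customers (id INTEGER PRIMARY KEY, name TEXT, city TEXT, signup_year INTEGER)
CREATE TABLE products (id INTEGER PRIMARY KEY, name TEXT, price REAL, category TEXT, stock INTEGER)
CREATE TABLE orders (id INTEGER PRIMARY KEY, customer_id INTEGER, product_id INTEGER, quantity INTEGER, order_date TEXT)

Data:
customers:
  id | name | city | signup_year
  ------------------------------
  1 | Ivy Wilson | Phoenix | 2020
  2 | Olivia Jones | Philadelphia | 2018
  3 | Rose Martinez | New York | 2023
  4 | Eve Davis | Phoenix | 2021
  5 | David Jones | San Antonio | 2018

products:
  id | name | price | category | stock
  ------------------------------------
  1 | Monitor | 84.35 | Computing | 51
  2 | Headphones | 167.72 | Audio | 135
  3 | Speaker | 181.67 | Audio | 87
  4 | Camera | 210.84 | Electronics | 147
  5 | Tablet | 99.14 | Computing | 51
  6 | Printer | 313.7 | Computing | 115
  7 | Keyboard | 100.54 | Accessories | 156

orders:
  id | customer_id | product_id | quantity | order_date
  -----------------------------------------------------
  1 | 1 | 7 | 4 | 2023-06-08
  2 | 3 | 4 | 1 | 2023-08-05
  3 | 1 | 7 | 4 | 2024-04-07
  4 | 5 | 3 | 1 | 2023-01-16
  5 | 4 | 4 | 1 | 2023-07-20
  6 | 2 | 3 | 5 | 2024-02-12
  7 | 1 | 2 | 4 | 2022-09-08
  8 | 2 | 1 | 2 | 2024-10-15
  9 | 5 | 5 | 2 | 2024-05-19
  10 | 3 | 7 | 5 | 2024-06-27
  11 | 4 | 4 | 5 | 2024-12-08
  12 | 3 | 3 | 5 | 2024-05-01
SELECT p.name, AVG(c.quantity) AS avg_quantity FROM orders c JOIN products p ON c.product_id = p.id GROUP BY p.id, p.name HAVING COUNT(*) >= 3

Execution result:
name | avg_quantity
Speaker | 3.67
Camera | 2.33
Keyboard | 4.33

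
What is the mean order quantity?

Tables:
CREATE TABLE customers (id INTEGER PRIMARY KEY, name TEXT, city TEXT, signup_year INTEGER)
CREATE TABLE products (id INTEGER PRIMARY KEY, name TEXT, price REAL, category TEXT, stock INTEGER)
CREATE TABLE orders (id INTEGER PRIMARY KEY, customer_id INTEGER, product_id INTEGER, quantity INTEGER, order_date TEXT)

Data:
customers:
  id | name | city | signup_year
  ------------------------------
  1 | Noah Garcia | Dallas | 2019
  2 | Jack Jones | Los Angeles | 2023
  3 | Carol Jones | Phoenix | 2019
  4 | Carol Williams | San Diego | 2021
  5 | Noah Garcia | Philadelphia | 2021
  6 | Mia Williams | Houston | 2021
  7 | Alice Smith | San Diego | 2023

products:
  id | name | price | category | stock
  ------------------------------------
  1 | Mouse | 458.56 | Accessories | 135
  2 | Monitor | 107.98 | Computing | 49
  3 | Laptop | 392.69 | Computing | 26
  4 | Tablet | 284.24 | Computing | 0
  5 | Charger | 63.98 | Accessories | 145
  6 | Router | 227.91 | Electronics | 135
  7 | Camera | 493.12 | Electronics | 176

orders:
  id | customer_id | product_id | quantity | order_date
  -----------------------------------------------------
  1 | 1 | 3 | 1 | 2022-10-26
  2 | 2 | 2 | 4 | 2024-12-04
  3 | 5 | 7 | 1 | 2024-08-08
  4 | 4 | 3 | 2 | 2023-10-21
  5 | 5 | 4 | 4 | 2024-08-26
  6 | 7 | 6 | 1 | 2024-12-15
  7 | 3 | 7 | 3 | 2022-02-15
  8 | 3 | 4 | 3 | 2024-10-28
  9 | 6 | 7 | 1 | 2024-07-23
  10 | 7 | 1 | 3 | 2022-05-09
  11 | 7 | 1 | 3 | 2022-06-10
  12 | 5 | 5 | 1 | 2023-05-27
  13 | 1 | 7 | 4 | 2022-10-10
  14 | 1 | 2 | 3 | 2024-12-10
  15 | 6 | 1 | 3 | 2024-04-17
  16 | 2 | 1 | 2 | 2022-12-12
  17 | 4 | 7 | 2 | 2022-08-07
SELECT AVG(quantity) FROM orders

Execution result:
2.41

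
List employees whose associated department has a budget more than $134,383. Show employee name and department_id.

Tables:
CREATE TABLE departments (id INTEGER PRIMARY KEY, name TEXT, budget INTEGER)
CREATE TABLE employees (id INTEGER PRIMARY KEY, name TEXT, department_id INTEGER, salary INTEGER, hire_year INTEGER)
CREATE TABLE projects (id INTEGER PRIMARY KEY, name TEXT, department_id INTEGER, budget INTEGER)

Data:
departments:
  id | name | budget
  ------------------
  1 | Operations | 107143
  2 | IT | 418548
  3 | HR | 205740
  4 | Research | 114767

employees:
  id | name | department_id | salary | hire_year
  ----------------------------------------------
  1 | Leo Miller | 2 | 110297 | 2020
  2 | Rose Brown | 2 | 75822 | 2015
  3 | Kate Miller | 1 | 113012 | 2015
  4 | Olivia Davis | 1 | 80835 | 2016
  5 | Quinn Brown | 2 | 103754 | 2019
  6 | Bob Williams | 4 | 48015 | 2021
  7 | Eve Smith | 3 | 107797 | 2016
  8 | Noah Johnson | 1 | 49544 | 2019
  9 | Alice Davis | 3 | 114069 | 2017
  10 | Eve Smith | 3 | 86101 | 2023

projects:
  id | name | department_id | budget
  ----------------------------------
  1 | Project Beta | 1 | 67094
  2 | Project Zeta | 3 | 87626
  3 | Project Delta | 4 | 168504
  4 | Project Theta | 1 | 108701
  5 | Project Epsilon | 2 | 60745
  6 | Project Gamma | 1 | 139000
SELECT name, department_id FROM employees WHERE department_id IN (SELECT id FROM departments WHERE budget > 134383)

Execution result:
name | department_id
Leo Miller | 2
Rose Brown | 2
Quinn Brown | 2
Eve Smith | 3
Alice Davis | 3
Eve Smith | 3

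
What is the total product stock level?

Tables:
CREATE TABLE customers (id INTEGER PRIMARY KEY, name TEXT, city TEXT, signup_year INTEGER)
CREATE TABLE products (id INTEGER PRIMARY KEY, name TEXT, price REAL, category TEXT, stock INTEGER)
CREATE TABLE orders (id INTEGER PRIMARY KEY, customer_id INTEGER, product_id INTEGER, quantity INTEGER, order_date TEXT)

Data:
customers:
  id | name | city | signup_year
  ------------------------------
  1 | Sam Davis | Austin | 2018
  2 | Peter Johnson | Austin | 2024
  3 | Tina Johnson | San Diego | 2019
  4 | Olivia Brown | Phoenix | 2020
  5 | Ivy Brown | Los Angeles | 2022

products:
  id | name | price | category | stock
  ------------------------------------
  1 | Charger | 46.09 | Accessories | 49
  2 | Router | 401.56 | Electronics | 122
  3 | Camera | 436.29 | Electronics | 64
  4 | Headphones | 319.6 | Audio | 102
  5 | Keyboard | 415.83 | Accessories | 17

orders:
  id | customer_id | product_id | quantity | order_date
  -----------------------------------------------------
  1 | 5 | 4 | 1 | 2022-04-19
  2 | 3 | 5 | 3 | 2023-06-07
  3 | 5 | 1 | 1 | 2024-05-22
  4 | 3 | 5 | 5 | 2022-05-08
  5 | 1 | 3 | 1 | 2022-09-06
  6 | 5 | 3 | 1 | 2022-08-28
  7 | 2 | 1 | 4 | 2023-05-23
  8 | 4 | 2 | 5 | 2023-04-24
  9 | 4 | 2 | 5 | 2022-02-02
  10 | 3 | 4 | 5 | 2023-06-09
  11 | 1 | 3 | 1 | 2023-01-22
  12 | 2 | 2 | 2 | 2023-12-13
SELECT SUM(stock) FROM products

Execution result:
354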